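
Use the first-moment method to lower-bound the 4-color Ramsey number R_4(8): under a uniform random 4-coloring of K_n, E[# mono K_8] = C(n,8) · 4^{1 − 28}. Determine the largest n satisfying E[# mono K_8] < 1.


We need C(n, 8) · 4^{1 − 28} < 1, i.e. C(n, 8) < 4^{28 − 1} = 18014398509481984.
Check values of n near the boundary:
  n = 405: C(405, 8) = 16745853821188050; 16745853821188050 < 18014398509481984? YES
  n = 406: C(406, 8) = 17082453897995850; 17082453897995850 < 18014398509481984? YES
  n = 407: C(407, 8) = 17424959239309050; 17424959239309050 < 18014398509481984? YES
  n = 408: C(408, 8) = 17773458424095231; 17773458424095231 < 18014398509481984? YES
  n = 409: C(409, 8) = 18128041135797879; 18128041135797879 < 18014398509481984? NO
The largest n with C(n, 8) < 18014398509481984 is n = 408 (where E[X] = 17773458424095231/18014398509481984 ≈ 0.9866251). Hence R_4(8) > 408, i.e. R_4(8) ≥ 409.

Largest n = 408; hence R_4(8) > 408.


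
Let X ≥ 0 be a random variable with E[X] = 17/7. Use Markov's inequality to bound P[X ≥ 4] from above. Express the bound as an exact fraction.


μ = E[X] = 17/7, a = 4.
Markov: P[X ≥ 4] ≤ μ/a = (17/7)/4 = 17/28.
Numerically: ≈ 0.607.
(Since a = 4 > μ = 2.429, the bound 17/28 is < 1 and informative.)

P[X ≥ 4] ≤ 17/28 ≈ 0.607.


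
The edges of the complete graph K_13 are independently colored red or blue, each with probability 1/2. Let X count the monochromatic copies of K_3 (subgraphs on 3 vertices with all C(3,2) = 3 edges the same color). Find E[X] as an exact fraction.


Let X = Σ_S X_S over the C(13, 3) = 286 subsets S of size 3, where X_S = 1 if the K_3 on S is monochromatic.
For a fixed S, the K_3 on S has C(3, 2) = 3 edges. P[all 3 edges red] = (1/2)^3, and likewise for blue, so P[monochromatic] = 2·(1/2)^3 = 2^{1 − 3} = 1/4.
By linearity of expectation: E[X] = C(13, 3) · 2^{1 − 3} = 286 · 1/4 = 143/2.
Numerically: E[X] ≈ 71.500.

E[X] = C(13,3)·2^(1−C(3,2)) = 143/2 ≈ 71.500.


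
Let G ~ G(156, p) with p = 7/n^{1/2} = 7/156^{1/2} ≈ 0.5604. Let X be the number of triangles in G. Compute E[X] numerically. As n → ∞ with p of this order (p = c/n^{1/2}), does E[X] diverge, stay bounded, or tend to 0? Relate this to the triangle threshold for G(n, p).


Number of potential triangles: C(156, 3) = 620620.
Each occurs with probability p³ ≈ (0.5604)³ ≈ 1.760383e-01.
By linearity: E[X] = C(156, 3)·p³ ≈ 620620 · 1.760383e-01 ≈ 109252.9040.
Since α = 1/2 < 1, p = c/n^{1/2} ≫ 1/n is above the triangle threshold p ~ 1/n. Asymptotically E[X] ~ (c³/6)·n^{3(1−α)} = (7³/6)·n^{1.5} → ∞; triangles are abundant w.h.p.

E[X] ≈ 109252.9040; in regime p = Θ(1/n^{1/2}) E[X] diverges (above the triangle threshold p ~ 1/n).


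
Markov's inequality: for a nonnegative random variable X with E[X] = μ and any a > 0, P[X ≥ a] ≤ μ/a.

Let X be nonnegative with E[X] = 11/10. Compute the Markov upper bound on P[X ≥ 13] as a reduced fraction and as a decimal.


μ = E[X] = 11/10, a = 13.
Markov: P[X ≥ 13] ≤ μ/a = (11/10)/13 = 11/130.
Numerically: ≈ 0.0846.
(Since a = 13 > μ = 1.1000, the bound 11/130 is < 1 and informative.)

P[X ≥ 13] ≤ 11/130 ≈ 0.0846.


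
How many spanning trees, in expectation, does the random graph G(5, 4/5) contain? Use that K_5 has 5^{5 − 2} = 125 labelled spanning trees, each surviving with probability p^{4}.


K_5 has 5^{5 − 2} = 125 labelled spanning trees.
For each such spanning tree H, let X_H = 1 if all 4 edges of H are present in G. Then P[X_H = 1] = p^{4} = (4/5)^{4} = 256/625.
By linearity of expectation: E[X] = Σ_H E[X_H] = 125 · p^{4} = 125 · 256/625 = 256/5.
Numerically: E[X] ≈ 51.2.

E[X] = 125 · (4/5)^{4} = 256/5 ≈ 51.2.


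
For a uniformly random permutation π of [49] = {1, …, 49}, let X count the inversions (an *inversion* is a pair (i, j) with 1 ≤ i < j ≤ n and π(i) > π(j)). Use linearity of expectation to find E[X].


Write X = Σ X_I over the C(49, 2) = 1176 pairs i < j, with X_I the indicator of one inversion.
There are 1176 indicators.
For each fixed pair i < j, the values π(i) and π(j) are two distinct elements of {1, …, 49} in uniformly random order; by symmetry P[π(i) > π(j)] = 1/2.
By linearity: E[X] = 1176 · (1/2) = C(49, 2) · (1/2) = 1176/2 = 588 ≈ 588.0000.

E[X] = 588 = 588.0000.


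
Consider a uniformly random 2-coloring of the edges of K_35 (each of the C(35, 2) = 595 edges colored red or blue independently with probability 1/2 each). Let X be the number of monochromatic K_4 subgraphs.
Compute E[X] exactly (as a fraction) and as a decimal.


Let X = Σ_S X_S over the C(35, 4) = 52360 subsets S of size 4, where X_S = 1 if the K_4 on S is monochromatic.
For a fixed S, the K_4 on S has C(4, 2) = 6 edges. P[all 6 edges red] = (1/2)^6, and likewise for blue, so P[monochromatic] = 2·(1/2)^6 = 2^{1 − 6} = 1/32.
Summing: E[X] = C(35, 4) · 2^{1 − 6} = 52360 · 1/32 = 6545/4.
Numerically: E[X] ≈ 1636.250000.

E[X] = C(35,4)·2^(1−C(4,2)) = 6545/4 ≈ 1636.250000.


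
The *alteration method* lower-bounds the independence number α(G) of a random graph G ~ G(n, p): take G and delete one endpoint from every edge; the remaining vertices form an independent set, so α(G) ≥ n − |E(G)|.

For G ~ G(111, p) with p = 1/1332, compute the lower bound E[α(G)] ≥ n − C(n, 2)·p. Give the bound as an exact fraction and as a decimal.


E[|E(G)|] = C(111, 2)·p = 6105 · (1/1332) = 55/12.
E[α(G)] ≥ n − E[|E(G)|] = 111 − 55/12 = 1277/12.
Numerically: ≈ 106.417.
(This is only a lower bound; the true E[α(G)] may be larger.)

E[α(G)] ≥ 1277/12 ≈ 106.417.


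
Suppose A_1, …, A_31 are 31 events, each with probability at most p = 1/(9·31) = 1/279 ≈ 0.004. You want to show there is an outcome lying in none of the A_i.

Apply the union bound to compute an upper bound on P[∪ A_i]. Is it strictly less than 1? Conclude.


Union bound: P[∪_{i=1}^{31} A_i] ≤ Σ_i P[A_i] ≤ 31·p = 31·(1/279) = 1/9.
Numerically: 1/9 ≈ 0.111.
Is 1/9 < 1? YES.
Since P[∪ A_i] ≤ 1/9 < 1, the complement has P[∩ A_i^c] ≥ 1 − 1/9 = 8/9 > 0, so some outcome avoids every A_i.

31·p = 1/9 ≈ 0.111; existence CERTIFIED by the union bound.


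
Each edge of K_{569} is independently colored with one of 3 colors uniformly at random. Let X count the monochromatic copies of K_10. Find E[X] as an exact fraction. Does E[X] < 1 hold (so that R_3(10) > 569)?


E[X] = C(569, 10) · 3^{1 − 45} = 905357721286137524328 · 3^{−44} = 905357721286137524328/984770902183611232881.
As a reduced fraction: E[X] = 100595302365126391592/109418989131512359209 ≈ 0.9193587.
Is E[X] < 1? YES.
Since E[X] < 1, there exists a 3-coloring of K_{569} with no monochromatic K_10; hence R_3(10) > 569.

E[X] = 100595302365126391592/109418989131512359209 ≈ 0.9193587; E[X] < 1, so R_3(10) > 569.


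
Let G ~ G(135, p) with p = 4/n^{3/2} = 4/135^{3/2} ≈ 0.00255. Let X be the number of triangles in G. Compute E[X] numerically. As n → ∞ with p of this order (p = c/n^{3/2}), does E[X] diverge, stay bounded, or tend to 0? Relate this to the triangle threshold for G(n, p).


Number of potential triangles: C(135, 3) = 400995.
Each occurs with probability p³ ≈ (0.00255)³ ≈ 1.65836e-08.
By linearity: E[X] = C(135, 3)·p³ ≈ 400995 · 1.65836e-08 ≈ 0.007.
Since α = 3/2 > 1, p = c/n^{3/2} = o(1/n) is below the triangle threshold p ~ 1/n. Asymptotically E[X] ~ (c³/6)·n^{3(1−α)} = (4³/6)·n^{-1.5} → 0, so by Markov's inequality G has no triangles w.h.p.

E[X] ≈ 0.007; in regime p = Θ(1/n^{3/2}) E[X] tends to 0 (below the triangle threshold p ~ 1/n).


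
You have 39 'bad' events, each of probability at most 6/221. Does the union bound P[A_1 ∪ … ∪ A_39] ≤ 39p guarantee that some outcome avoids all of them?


Union bound: P[∪_{i=1}^{39} A_i] ≤ Σ_i P[A_i] ≤ 39·p = 39·(6/221) = 18/17.
Numerically: 18/17 ≈ 1.0588.
Is 18/17 < 1? NO.
Since the bound 18/17 is ≥ 1, the union bound is uninformative here; it does NOT by itself certify existence.

39·p = 18/17 ≈ 1.0588; existence NOT certified by the union bound.


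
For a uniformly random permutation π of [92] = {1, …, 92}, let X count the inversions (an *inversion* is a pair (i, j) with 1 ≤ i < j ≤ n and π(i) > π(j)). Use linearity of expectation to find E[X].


Write X = Σ X_I over the C(92, 2) = 4186 pairs i < j, with X_I the indicator of one inversion.
There are 4186 indicators.
For each fixed pair i < j, the values π(i) and π(j) are two distinct elements of {1, …, 92} in uniformly random order; by symmetry P[π(i) > π(j)] = 1/2.
By linearity: E[X] = 4186 · (1/2) = C(92, 2) · (1/2) = 4186/2 = 2093 ≈ 2093.000000.

E[X] = 2093 = 2093.000000.


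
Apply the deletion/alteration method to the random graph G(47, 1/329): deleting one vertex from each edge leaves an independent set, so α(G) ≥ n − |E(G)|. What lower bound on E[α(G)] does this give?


E[|E(G)|] = C(47, 2)·p = 1081 · (1/329) = 23/7.
E[α(G)] ≥ n − E[|E(G)|] = 47 − 23/7 = 306/7.
Numerically: ≈ 43.7143.
(This is only a lower bound; the true E[α(G)] may be larger.)

E[α(G)] ≥ 306/7 ≈ 43.7143.


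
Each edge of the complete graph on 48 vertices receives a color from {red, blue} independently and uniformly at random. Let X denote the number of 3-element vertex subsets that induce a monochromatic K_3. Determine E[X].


Let X = Σ_S X_S over the C(48, 3) = 17296 subsets S of size 3, where X_S = 1 if the K_3 on S is monochromatic.
For a fixed S, the K_3 on S has C(3, 2) = 3 edges. P[all 3 edges red] = (1/2)^3, and likewise for blue, so P[monochromatic] = 2·(1/2)^3 = 2^{1 − 3} = 1/4.
By linearity of expectation: E[X] = C(48, 3) · 2^{1 − 3} = 17296 · 1/4 = 4324.
Numerically: E[X] ≈ 4324.000.

E[X] = C(48,3)·2^(1−C(3,2)) = 4324 ≈ 4324.000.


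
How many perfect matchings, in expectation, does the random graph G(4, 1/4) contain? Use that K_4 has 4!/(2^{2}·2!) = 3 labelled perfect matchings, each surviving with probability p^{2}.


K_4 has 4!/(2^{2}·2!) = 3 labelled perfect matchings.
For each such perfect matching H, let X_H = 1 if all 2 edges of H are present in G. Then P[X_H = 1] = p^{2} = (1/4)^{2} = 1/16.
Summing the indicators: E[X] = Σ_H E[X_H] = 3 · p^{2} = 3 · 1/16 = 3/16.
Numerically: E[X] ≈ 0.1875.

E[X] = 3 · (1/4)^{2} = 3/16 ≈ 0.1875.


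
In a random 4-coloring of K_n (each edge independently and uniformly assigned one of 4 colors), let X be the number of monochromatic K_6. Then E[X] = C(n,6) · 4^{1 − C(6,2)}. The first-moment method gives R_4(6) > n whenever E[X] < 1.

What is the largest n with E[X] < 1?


We need C(n, 6) · 4^{1 − 15} < 1, i.e. C(n, 6) < 4^{15 − 1} = 268435456.
Check values of n near the boundary:
  n = 74: C(74, 6) = 185250786; 185250786 < 268435456? YES
  n = 75: C(75, 6) = 201359550; 201359550 < 268435456? YES
  n = 76: C(76, 6) = 218618940; 218618940 < 268435456? YES
  n = 77: C(77, 6) = 237093780; 237093780 < 268435456? YES
  n = 78: C(78, 6) = 256851595; 256851595 < 268435456? YES
  n = 79: C(79, 6) = 277962685; 277962685 < 268435456? NO
  n = 80: C(80, 6) = 300500200; 300500200 < 268435456? NO
The largest n with C(n, 6) < 268435456 is n = 78 (where E[X] = 256851595/268435456 ≈ 0.9568). Hence R_4(6) > 78, i.e. R_4(6) ≥ 79.

Largest n = 78; hence R_4(6) > 78.


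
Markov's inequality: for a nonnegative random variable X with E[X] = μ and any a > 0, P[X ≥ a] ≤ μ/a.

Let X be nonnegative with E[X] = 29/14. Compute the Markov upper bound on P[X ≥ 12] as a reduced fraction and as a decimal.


μ = E[X] = 29/14, a = 12.
Markov: P[X ≥ 12] ≤ μ/a = (29/14)/12 = 29/168.
Numerically: ≈ 0.172619.
(Since a = 12 > μ = 2.071429, the bound 29/168 is < 1 and informative.)

P[X ≥ 12] ≤ 29/168 ≈ 0.172619.


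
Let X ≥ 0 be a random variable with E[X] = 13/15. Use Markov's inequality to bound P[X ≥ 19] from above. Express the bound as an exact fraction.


μ = E[X] = 13/15, a = 19.
Markov: P[X ≥ 19] ≤ μ/a = (13/15)/19 = 13/285.
Numerically: ≈ 0.0456.
(Since a = 19 > μ = 0.8667, the bound 13/285 is < 1 and informative.)

P[X ≥ 19] ≤ 13/285 ≈ 0.0456.


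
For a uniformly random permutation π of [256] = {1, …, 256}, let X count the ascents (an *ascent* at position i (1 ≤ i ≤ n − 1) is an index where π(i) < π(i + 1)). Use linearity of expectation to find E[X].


Write X = Σ X_I over i = 1, …, 255, with X_I the indicator of one ascent.
There are 255 indicators.
For each fixed i, the pair (π(i), π(i+1)) is a uniformly random ordered pair of distinct values from {1, …, 256}; by symmetry P[π(i) < π(i+1)] = 1/2.
By linearity: E[X] = 255 · (1/2) = (256 − 1) · (1/2) = 255/2 ≈ 127.5000.

E[X] = 255/2 = 127.5000.


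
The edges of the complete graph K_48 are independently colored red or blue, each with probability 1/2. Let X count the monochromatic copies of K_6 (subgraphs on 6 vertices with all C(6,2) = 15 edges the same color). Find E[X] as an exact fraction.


Let X = Σ_S X_S over the C(48, 6) = 12271512 subsets S of size 6, where X_S = 1 if the K_6 on S is monochromatic.
For a fixed S, the K_6 on S has C(6, 2) = 15 edges. P[all 15 edges red] = (1/2)^15, and likewise for blue, so P[monochromatic] = 2·(1/2)^15 = 2^{1 − 15} = 1/16384.
Summing: E[X] = C(48, 6) · 2^{1 − 15} = 12271512 · 1/16384 = 1533939/2048.
Numerically: E[X] ≈ 748.9937.

E[X] = C(48,6)·2^(1−C(6,2)) = 1533939/2048 ≈ 748.9937.


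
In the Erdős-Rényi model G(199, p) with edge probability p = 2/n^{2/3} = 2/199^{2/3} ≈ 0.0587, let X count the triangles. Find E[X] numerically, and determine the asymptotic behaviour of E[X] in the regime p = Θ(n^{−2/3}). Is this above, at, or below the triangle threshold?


Number of potential triangles: C(199, 3) = 1293699.
Each occurs with probability p³ ≈ (0.0587)³ ≈ 2.02015e-04.
By linearity: E[X] = C(199, 3)·p³ ≈ 1293699 · 2.02015e-04 ≈ 261.347.
Since α = 2/3 < 1, p = c/n^{2/3} ≫ 1/n is above the triangle threshold p ~ 1/n. Asymptotically E[X] ~ (c³/6)·n^{3(1−α)} = (2³/6)·n^{1} → ∞; triangles are abundant w.h.p.

E[X] ≈ 261.347; in regime p = Θ(1/n^{2/3}) E[X] diverges (above the triangle threshold p ~ 1/n).


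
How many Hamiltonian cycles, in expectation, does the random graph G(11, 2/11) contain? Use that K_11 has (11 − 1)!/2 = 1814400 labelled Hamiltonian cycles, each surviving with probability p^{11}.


K_11 has (11 − 1)!/2 = 1814400 labelled Hamiltonian cycles.
For each such Hamiltonian cycle H, let X_H = 1 if all 11 edges of H are present in G. Then P[X_H = 1] = p^{11} = (2/11)^{11} = 2048/285311670611.
By linearity of expectation: E[X] = Σ_H E[X_H] = 1814400 · p^{11} = 1814400 · 2048/285311670611 = 3715891200/285311670611.
Numerically: E[X] ≈ 0.01302.

E[X] = 1814400 · (2/11)^{11} = 3715891200/285311670611 ≈ 0.01302.


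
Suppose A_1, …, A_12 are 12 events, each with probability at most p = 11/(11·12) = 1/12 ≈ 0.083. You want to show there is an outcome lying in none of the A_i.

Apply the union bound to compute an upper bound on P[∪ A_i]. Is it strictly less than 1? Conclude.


Union bound: P[∪_{i=1}^{12} A_i] ≤ Σ_i P[A_i] ≤ 12·p = 12·(1/12) = 1.
Numerically: 1 ≈ 1.000.
Is 1 < 1? NO.
Since the bound 1 is ≥ 1, the union bound is uninformative here; it does NOT by itself certify existence.

12·p = 1 ≈ 1.000; existence NOT certified by the union bound.


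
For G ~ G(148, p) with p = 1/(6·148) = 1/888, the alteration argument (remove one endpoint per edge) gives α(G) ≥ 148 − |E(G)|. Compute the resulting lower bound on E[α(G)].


E[|E(G)|] = C(148, 2)·p = 10878 · (1/888) = 49/4.
E[α(G)] ≥ n − E[|E(G)|] = 148 − 49/4 = 543/4.
Numerically: ≈ 135.750000.
(This is only a lower bound; the true E[α(G)] may be larger.)

E[α(G)] ≥ 543/4 ≈ 135.750000.


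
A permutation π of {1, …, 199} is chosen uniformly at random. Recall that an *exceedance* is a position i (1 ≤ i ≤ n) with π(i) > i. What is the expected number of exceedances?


Write X = Σ_{i=1}^{199} X_i, where X_i = 1_{π(i) > i}.
For each fixed i, π(i) is uniform over {1, …, 199} (marginal of a uniform permutation), so P[π(i) > i] = (n − i)/n. Summing: Σ_{i=1}^{199} (n − i)/n = (0 + 1 + … + 198)/199 = 199(199 − 1)/(2·199) = (199 − 1)/2.
Hence E[X] = Σ_{i=1}^{199} (199 − i)/199 = 99 ≈ 99.000000.

E[X] = 99 = 99.000000.


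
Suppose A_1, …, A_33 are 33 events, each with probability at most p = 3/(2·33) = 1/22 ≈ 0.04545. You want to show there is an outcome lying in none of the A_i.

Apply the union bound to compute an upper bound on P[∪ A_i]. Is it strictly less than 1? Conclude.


Union bound: P[∪_{i=1}^{33} A_i] ≤ Σ_i P[A_i] ≤ 33·p = 33·(1/22) = 3/2.
Numerically: 3/2 ≈ 1.50000.
Is 3/2 < 1? NO.
Since the bound 3/2 is ≥ 1, the union bound is uninformative here; it does NOT by itself certify existence.

33·p = 3/2 ≈ 1.50000; existence NOT certified by the union bound.


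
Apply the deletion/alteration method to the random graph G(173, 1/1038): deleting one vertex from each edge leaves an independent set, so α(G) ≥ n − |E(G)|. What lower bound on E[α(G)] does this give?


E[|E(G)|] = C(173, 2)·p = 14878 · (1/1038) = 43/3.
E[α(G)] ≥ n − E[|E(G)|] = 173 − 43/3 = 476/3.
Numerically: ≈ 158.667.
(This is only a lower bound; the true E[α(G)] may be larger.)

E[α(G)] ≥ 476/3 ≈ 158.667.


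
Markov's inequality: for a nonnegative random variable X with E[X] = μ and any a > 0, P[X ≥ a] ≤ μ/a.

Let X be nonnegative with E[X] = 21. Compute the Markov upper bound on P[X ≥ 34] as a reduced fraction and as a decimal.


μ = E[X] = 21, a = 34.
Markov: P[X ≥ 34] ≤ μ/a = (21)/34 = 21/34.
Numerically: ≈ 0.617647.
(Since a = 34 > μ = 21.000000, the bound 21/34 is < 1 and informative.)

P[X ≥ 34] ≤ 21/34 ≈ 0.617647.


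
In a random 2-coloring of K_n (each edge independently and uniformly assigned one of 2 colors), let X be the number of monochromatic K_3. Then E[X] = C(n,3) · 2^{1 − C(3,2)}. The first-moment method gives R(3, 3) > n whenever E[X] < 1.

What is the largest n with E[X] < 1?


We need C(n, 3) · 2^{1 − 3} < 1, i.e. C(n, 3) < 2^{3 − 1} = 4.
Check values of n near the boundary:
  n = 3: C(3, 3) = 1; 1 < 4? YES
  n = 4: C(4, 3) = 4; 4 < 4? NO
  n = 5: C(5, 3) = 10; 10 < 4? NO
  n = 6: C(6, 3) = 20; 20 < 4? NO
The largest n with C(n, 3) < 4 is n = 3 (where E[X] = 1/4 ≈ 0.250). Hence R(3, 3) > 3, i.e. R(3, 3) ≥ 4.

Largest n = 3; hence R(3, 3) > 3.


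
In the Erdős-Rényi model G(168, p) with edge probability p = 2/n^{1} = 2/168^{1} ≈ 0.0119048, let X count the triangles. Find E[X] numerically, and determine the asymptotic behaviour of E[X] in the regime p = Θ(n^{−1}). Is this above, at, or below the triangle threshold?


Number of potential triangles: C(168, 3) = 776216.
Each occurs with probability p³ ≈ (0.0119048)³ ≈ 1.68718281e-06.
By linearity: E[X] = C(168, 3)·p³ ≈ 776216 · 1.68718281e-06 ≈ 1.309618.
Here α = 1, so p = 2/n is exactly at the triangle threshold p ~ 1/n. Asymptotically E[X] → c³/6 = 2³/6 = 4/3 ≈ 1.333333, a bounded constant. In this regime the triangle count is asymptotically Poisson(c³/6).

E[X] ≈ 1.309618; in regime p = Θ(1/n^{1}) E[X] stays bounded (at the triangle threshold p ~ 1/n).


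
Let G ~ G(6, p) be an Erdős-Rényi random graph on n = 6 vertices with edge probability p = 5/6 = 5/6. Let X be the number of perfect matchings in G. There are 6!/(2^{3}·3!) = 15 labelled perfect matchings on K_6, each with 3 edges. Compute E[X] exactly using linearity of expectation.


K_6 has 6!/(2^{3}·3!) = 15 labelled perfect matchings.
For each such perfect matching H, let X_H = 1 if all 3 edges of H are present in G. Then P[X_H = 1] = p^{3} = (5/6)^{3} = 125/216.
By linearity of expectation: E[X] = Σ_H E[X_H] = 15 · p^{3} = 15 · 125/216 = 625/72.
Numerically: E[X] ≈ 8.68.

E[X] = 15 · (5/6)^{3} = 625/72 ≈ 8.68.


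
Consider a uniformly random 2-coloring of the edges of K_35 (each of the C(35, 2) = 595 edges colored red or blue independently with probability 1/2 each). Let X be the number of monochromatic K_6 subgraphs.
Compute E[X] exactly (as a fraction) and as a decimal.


Let X = Σ_S X_S over the C(35, 6) = 1623160 subsets S of size 6, where X_S = 1 if the K_6 on S is monochromatic.
For a fixed S, the K_6 on S has C(6, 2) = 15 edges. P[all 15 edges red] = (1/2)^15, and likewise for blue, so P[monochromatic] = 2·(1/2)^15 = 2^{1 − 15} = 1/16384.
By linearity: E[X] = C(35, 6) · 2^{1 − 15} = 1623160 · 1/16384 = 202895/2048.
Numerically: E[X] ≈ 99.069824.

E[X] = C(35,6)·2^(1−C(6,2)) = 202895/2048 ≈ 99.069824.


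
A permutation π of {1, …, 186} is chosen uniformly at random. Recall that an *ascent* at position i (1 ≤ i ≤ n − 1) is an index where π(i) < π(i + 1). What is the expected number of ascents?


Write X = Σ X_I over i = 1, …, 185, with X_I the indicator of one ascent.
There are 185 indicators.
For each fixed i, the pair (π(i), π(i+1)) is a uniformly random ordered pair of distinct values from {1, …, 186}; by symmetry P[π(i) < π(i+1)] = 1/2.
By linearity: E[X] = 185 · (1/2) = (186 − 1) · (1/2) = 185/2 ≈ 92.50000.

E[X] = 185/2 = 92.50000.


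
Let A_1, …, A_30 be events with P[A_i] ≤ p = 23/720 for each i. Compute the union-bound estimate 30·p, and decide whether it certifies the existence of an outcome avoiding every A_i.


Union bound: P[∪_{i=1}^{30} A_i] ≤ Σ_i P[A_i] ≤ 30·p = 30·(23/720) = 23/24.
Numerically: 23/24 ≈ 0.9583333.
Is 23/24 < 1? YES.
Since P[∪ A_i] ≤ 23/24 < 1, the complement has P[∩ A_i^c] ≥ 1 − 23/24 = 1/24 > 0, so some outcome avoids every A_i.

30·p = 23/24 ≈ 0.9583333; existence CERTIFIED by the union bound.


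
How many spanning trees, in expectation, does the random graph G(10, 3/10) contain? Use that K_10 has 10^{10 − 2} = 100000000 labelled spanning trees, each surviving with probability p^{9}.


K_10 has 10^{10 − 2} = 100000000 labelled spanning trees.
For each such spanning tree H, let X_H = 1 if all 9 edges of H are present in G. Then P[X_H = 1] = p^{9} = (3/10)^{9} = 19683/1000000000.
Summing the indicators: E[X] = Σ_H E[X_H] = 100000000 · p^{9} = 100000000 · 19683/1000000000 = 19683/10.
Numerically: E[X] ≈ 1.97e+03.

E[X] = 100000000 · (3/10)^{9} = 19683/10 ≈ 1.97e+03.


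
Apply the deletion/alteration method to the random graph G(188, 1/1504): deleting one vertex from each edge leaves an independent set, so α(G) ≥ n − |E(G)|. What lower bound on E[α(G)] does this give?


E[|E(G)|] = C(188, 2)·p = 17578 · (1/1504) = 187/16.
E[α(G)] ≥ n − E[|E(G)|] = 188 − 187/16 = 2821/16.
Numerically: ≈ 176.312500.
(This is only a lower bound; the true E[α(G)] may be larger.)

E[α(G)] ≥ 2821/16 ≈ 176.312500.


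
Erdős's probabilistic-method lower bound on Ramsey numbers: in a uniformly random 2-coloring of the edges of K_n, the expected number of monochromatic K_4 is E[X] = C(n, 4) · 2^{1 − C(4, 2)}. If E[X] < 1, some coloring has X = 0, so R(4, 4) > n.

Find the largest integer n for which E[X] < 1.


We need C(n, 4) · 2^{1 − 6} < 1, i.e. C(n, 4) < 2^{6 − 1} = 32.
Check values of n near the boundary:
  n = 4: C(4, 4) = 1; 1 < 32? YES
  n = 5: C(5, 4) = 5; 5 < 32? YES
  n = 6: C(6, 4) = 15; 15 < 32? YES
  n = 7: C(7, 4) = 35; 35 < 32? NO
  n = 8: C(8, 4) = 70; 70 < 32? NO
  n = 9: C(9, 4) = 126; 126 < 32? NO
The largest n with C(n, 4) < 32 is n = 6 (where E[X] = 15/32 ≈ 0.46875). Hence R(4, 4) > 6, i.e. R(4, 4) ≥ 7.

Largest n = 6; hence R(4, 4) > 6.


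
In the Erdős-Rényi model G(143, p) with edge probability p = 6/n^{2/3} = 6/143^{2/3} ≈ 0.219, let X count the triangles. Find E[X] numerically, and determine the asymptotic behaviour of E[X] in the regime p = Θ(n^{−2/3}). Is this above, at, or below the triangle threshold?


Number of potential triangles: C(143, 3) = 477191.
Each occurs with probability p³ ≈ (0.219)³ ≈ 1.05629e-02.
By linearity: E[X] = C(143, 3)·p³ ≈ 477191 · 1.05629e-02 ≈ 5040.503.
Since α = 2/3 < 1, p = c/n^{2/3} ≫ 1/n is above the triangle threshold p ~ 1/n. Asymptotically E[X] ~ (c³/6)·n^{3(1−α)} = (6³/6)·n^{1} → ∞; triangles are abundant w.h.p.

E[X] ≈ 5040.503; in regime p = Θ(1/n^{2/3}) E[X] diverges (above the triangle threshold p ~ 1/n).


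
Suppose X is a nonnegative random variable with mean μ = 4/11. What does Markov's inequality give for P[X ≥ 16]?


μ = E[X] = 4/11, a = 16.
Markov: P[X ≥ 16] ≤ μ/a = (4/11)/16 = 1/44.
Numerically: ≈ 0.023.
(Since a = 16 > μ = 0.364, the bound 1/44 is < 1 and informative.)

P[X ≥ 16] ≤ 1/44 ≈ 0.023.


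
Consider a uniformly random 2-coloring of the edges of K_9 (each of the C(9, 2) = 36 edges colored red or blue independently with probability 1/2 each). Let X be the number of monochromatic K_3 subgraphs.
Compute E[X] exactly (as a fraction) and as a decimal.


Let X = Σ_S X_S over the C(9, 3) = 84 subsets S of size 3, where X_S = 1 if the K_3 on S is monochromatic.
For a fixed S, the K_3 on S has C(3, 2) = 3 edges. P[all 3 edges red] = (1/2)^3, and likewise for blue, so P[monochromatic] = 2·(1/2)^3 = 2^{1 − 3} = 1/4.
Summing: E[X] = C(9, 3) · 2^{1 − 3} = 84 · 1/4 = 21.
Numerically: E[X] ≈ 21.00000.

E[X] = C(9,3)·2^(1−C(3,2)) = 21 ≈ 21.00000.


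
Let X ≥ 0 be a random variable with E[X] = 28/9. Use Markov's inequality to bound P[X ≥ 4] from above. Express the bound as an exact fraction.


μ = E[X] = 28/9, a = 4.
Markov: P[X ≥ 4] ≤ μ/a = (28/9)/4 = 7/9.
Numerically: ≈ 0.77778.
(Since a = 4 > μ = 3.11111, the bound 7/9 is < 1 and informative.)

P[X ≥ 4] ≤ 7/9 ≈ 0.77778.


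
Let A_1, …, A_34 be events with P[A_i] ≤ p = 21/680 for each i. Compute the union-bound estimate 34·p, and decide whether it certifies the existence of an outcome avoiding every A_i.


Union bound: P[∪_{i=1}^{34} A_i] ≤ Σ_i P[A_i] ≤ 34·p = 34·(21/680) = 21/20.
Numerically: 21/20 ≈ 1.050.
Is 21/20 < 1? NO.
Since the bound 21/20 is ≥ 1, the union bound is uninformative here; it does NOT by itself certify existence.

34·p = 21/20 ≈ 1.050; existence NOT certified by the union bound.


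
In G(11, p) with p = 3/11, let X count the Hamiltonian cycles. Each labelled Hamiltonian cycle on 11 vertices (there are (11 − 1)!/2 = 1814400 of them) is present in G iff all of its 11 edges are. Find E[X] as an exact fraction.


K_11 has (11 − 1)!/2 = 1814400 labelled Hamiltonian cycles.
For each such Hamiltonian cycle H, let X_H = 1 if all 11 edges of H are present in G. Then P[X_H = 1] = p^{11} = (3/11)^{11} = 177147/285311670611.
Summing the indicators: E[X] = Σ_H E[X_H] = 1814400 · p^{11} = 1814400 · 177147/285311670611 = 321415516800/285311670611.
Numerically: E[X] ≈ 1.1265.

E[X] = 1814400 · (3/11)^{11} = 321415516800/285311670611 ≈ 1.1265.


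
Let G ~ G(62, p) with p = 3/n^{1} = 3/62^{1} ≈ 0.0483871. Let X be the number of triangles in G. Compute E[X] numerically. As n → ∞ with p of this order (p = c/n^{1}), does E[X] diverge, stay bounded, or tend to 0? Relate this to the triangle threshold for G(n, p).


Number of potential triangles: C(62, 3) = 37820.
Each occurs with probability p³ ≈ (0.0483871)³ ≈ 1.13289248e-04.
By linearity: E[X] = C(62, 3)·p³ ≈ 37820 · 1.13289248e-04 ≈ 4.284599.
Here α = 1, so p = 3/n is exactly at the triangle threshold p ~ 1/n. Asymptotically E[X] → c³/6 = 3³/6 = 9/2 ≈ 4.500000, a bounded constant. In this regime the triangle count is asymptotically Poisson(c³/6).

E[X] ≈ 4.284599; in regime p = Θ(1/n^{1}) E[X] stays bounded (at the triangle threshold p ~ 1/n).


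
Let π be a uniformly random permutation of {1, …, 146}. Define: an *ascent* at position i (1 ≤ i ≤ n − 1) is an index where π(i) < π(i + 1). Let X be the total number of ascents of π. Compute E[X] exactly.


Write X = Σ X_I over i = 1, …, 145, with X_I the indicator of one ascent.
There are 145 indicators.
For each fixed i, the pair (π(i), π(i+1)) is a uniformly random ordered pair of distinct values from {1, …, 146}; by symmetry P[π(i) < π(i+1)] = 1/2.
By linearity: E[X] = 145 · (1/2) = (146 − 1) · (1/2) = 145/2 ≈ 72.500000.

E[X] = 145/2 = 72.500000.


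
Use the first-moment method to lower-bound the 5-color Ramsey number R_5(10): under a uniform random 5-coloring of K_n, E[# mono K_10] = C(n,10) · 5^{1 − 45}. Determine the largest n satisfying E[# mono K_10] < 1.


We need C(n, 10) · 5^{1 − 45} < 1, i.e. C(n, 10) < 5^{45 − 1} = 5684341886080801486968994140625.
Check values of n near the boundary:
  n = 5389: C(5389, 10) = 5645340767466558997768874792926; 5645340767466558997768874792926 < 5684341886080801486968994140625? YES
  n = 5390: C(5390, 10) = 5655833965919099070255434039753; 5655833965919099070255434039753 < 5684341886080801486968994140625? YES
  n = 5391: C(5391, 10) = 5666344714787188828795213697883; 5666344714787188828795213697883 < 5684341886080801486968994140625? YES
  n = 5392: C(5392, 10) = 5676873040158402483252283957448; 5676873040158402483252283957448 < 5684341886080801486968994140625? YES
  n = 5393: C(5393, 10) = 5687418968154238267170642278008; 5687418968154238267170642278008 < 5684341886080801486968994140625? NO
The largest n with C(n, 10) < 5684341886080801486968994140625 is n = 5392 (where E[X] = 5676873040158402483252283957448/5684341886080801486968994140625 ≈ 0.9986861). Hence R_5(10) > 5392, i.e. R_5(10) ≥ 5393.

Largest n = 5392; hence R_5(10) > 5392.


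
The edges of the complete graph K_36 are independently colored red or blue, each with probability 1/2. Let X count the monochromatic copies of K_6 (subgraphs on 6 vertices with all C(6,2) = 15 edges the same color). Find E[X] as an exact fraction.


Let X = Σ_S X_S over the C(36, 6) = 1947792 subsets S of size 6, where X_S = 1 if the K_6 on S is monochromatic.
For a fixed S, the K_6 on S has C(6, 2) = 15 edges. P[all 15 edges red] = (1/2)^15, and likewise for blue, so P[monochromatic] = 2·(1/2)^15 = 2^{1 − 15} = 1/16384.
By linearity: E[X] = C(36, 6) · 2^{1 − 15} = 1947792 · 1/16384 = 121737/1024.
Numerically: E[X] ≈ 118.88379.

E[X] = C(36,6)·2^(1−C(6,2)) = 121737/1024 ≈ 118.88379.


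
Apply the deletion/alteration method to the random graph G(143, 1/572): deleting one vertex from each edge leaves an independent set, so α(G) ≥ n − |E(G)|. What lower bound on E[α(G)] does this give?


E[|E(G)|] = C(143, 2)·p = 10153 · (1/572) = 71/4.
E[α(G)] ≥ n − E[|E(G)|] = 143 − 71/4 = 501/4.
Numerically: ≈ 125.250.
(This is only a lower bound; the true E[α(G)] may be larger.)

E[α(G)] ≥ 501/4 ≈ 125.250.


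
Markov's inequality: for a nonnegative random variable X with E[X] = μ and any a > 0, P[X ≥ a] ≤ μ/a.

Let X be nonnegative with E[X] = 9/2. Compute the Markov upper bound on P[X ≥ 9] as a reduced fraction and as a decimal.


μ = E[X] = 9/2, a = 9.
Markov: P[X ≥ 9] ≤ μ/a = (9/2)/9 = 1/2.
Numerically: ≈ 0.500000.
(Since a = 9 > μ = 4.500000, the bound 1/2 is < 1 and informative.)

P[X ≥ 9] ≤ 1/2 ≈ 0.500000.


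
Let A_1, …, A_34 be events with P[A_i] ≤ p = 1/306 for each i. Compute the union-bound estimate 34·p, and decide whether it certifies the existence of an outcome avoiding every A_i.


Union bound: P[∪_{i=1}^{34} A_i] ≤ Σ_i P[A_i] ≤ 34·p = 34·(1/306) = 1/9.
Numerically: 1/9 ≈ 0.111.
Is 1/9 < 1? YES.
Since P[∪ A_i] ≤ 1/9 < 1, the complement has P[∩ A_i^c] ≥ 1 − 1/9 = 8/9 > 0, so some outcome avoids every A_i.

34·p = 1/9 ≈ 0.111; existence CERTIFIED by the union bound.


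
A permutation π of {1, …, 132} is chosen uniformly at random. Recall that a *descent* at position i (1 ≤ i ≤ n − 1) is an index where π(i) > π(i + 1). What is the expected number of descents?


Write X = Σ X_I over i = 1, …, 131, with X_I the indicator of one descent.
There are 131 indicators.
For each fixed i, the pair (π(i), π(i+1)) is a uniformly random ordered pair of distinct values from {1, …, 132}; by symmetry P[π(i) > π(i+1)] = 1/2.
By linearity: E[X] = 131 · (1/2) = (132 − 1) · (1/2) = 131/2 ≈ 65.50000.

E[X] = 131/2 = 65.50000.


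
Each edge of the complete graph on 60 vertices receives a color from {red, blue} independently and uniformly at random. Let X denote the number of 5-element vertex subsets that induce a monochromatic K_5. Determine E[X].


Let X = Σ_S X_S over the C(60, 5) = 5461512 subsets S of size 5, where X_S = 1 if the K_5 on S is monochromatic.
For a fixed S, the K_5 on S has C(5, 2) = 10 edges. P[all 10 edges red] = (1/2)^10, and likewise for blue, so P[monochromatic] = 2·(1/2)^10 = 2^{1 − 10} = 1/512.
Summing: E[X] = C(60, 5) · 2^{1 − 10} = 5461512 · 1/512 = 682689/64.
Numerically: E[X] ≈ 10667.016.

E[X] = C(60,5)·2^(1−C(5,2)) = 682689/64 ≈ 10667.016.


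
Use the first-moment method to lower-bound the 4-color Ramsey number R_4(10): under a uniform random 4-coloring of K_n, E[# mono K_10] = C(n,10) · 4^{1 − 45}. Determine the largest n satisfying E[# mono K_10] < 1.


We need C(n, 10) · 4^{1 − 45} < 1, i.e. C(n, 10) < 4^{45 − 1} = 309485009821345068724781056.
Check values of n near the boundary:
  n = 2018: C(2018, 10) = 301820606687612220663963508; 301820606687612220663963508 < 309485009821345068724781056? YES
  n = 2019: C(2019, 10) = 303322949179835278009229628; 303322949179835278009229628 < 309485009821345068724781056? YES
  n = 2020: C(2020, 10) = 304832018578739931133653656; 304832018578739931133653656 < 309485009821345068724781056? YES
  n = 2021: C(2021, 10) = 306347841644770462864800616; 306347841644770462864800616 < 309485009821345068724781056? YES
  n = 2022: C(2022, 10) = 307870445231474093395937796; 307870445231474093395937796 < 309485009821345068724781056? YES
  n = 2023: C(2023, 10) = 309399856285778485315440716; 309399856285778485315440716 < 309485009821345068724781056? YES
  n = 2024: C(2024, 10) = 310936101848269937576192656; 310936101848269937576192656 < 309485009821345068724781056? NO
  n = 2025: C(2025, 10) = 312479209053472269772600560; 312479209053472269772600560 < 309485009821345068724781056? NO
  n = 2026: C(2026, 10) = 314029205130126398094885285; 314029205130126398094885285 < 309485009821345068724781056? NO
The largest n with C(n, 10) < 309485009821345068724781056 is n = 2023 (where E[X] = 77349964071444621328860179/77371252455336267181195264 ≈ 0.999725). Hence R_4(10) > 2023, i.e. R_4(10) ≥ 2024.

Largest n = 2023; hence R_4(10) > 2023.


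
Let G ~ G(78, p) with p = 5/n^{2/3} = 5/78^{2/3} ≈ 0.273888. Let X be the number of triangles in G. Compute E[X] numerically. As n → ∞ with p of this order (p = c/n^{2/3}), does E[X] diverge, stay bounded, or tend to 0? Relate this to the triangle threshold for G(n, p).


Number of potential triangles: C(78, 3) = 76076.
Each occurs with probability p³ ≈ (0.273888)³ ≈ 2.05456936e-02.
By linearity: E[X] = C(78, 3)·p³ ≈ 76076 · 2.05456936e-02 ≈ 1563.034188.
Since α = 2/3 < 1, p = c/n^{2/3} ≫ 1/n is above the triangle threshold p ~ 1/n. Asymptotically E[X] ~ (c³/6)·n^{3(1−α)} = (5³/6)·n^{1} → ∞; triangles are abundant w.h.p.

E[X] ≈ 1563.034188; in regime p = Θ(1/n^{2/3}) E[X] diverges (above the triangle threshold p ~ 1/n).


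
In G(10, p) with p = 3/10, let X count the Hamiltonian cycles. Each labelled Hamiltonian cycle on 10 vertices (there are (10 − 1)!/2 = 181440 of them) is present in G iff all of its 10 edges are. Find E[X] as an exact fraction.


K_10 has (10 − 1)!/2 = 181440 labelled Hamiltonian cycles.
For each such Hamiltonian cycle H, let X_H = 1 if all 10 edges of H are present in G. Then P[X_H = 1] = p^{10} = (3/10)^{10} = 59049/10000000000.
By linearity of expectation: E[X] = Σ_H E[X_H] = 181440 · p^{10} = 181440 · 59049/10000000000 = 33480783/31250000.
Numerically: E[X] ≈ 1.0714.

E[X] = 181440 · (3/10)^{10} = 33480783/31250000 ≈ 1.0714.


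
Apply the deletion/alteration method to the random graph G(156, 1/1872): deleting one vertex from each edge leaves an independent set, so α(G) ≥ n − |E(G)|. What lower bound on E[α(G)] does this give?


E[|E(G)|] = C(156, 2)·p = 12090 · (1/1872) = 155/24.
E[α(G)] ≥ n − E[|E(G)|] = 156 − 155/24 = 3589/24.
Numerically: ≈ 149.5417.
(This is only a lower bound; the true E[α(G)] may be larger.)

E[α(G)] ≥ 3589/24 ≈ 149.5417.


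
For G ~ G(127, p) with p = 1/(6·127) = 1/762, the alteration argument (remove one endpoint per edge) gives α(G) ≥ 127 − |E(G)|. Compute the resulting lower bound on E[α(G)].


E[|E(G)|] = C(127, 2)·p = 8001 · (1/762) = 21/2.
E[α(G)] ≥ n − E[|E(G)|] = 127 − 21/2 = 233/2.
Numerically: ≈ 116.5000.
(This is only a lower bound; the true E[α(G)] may be larger.)

E[α(G)] ≥ 233/2 ≈ 116.5000.


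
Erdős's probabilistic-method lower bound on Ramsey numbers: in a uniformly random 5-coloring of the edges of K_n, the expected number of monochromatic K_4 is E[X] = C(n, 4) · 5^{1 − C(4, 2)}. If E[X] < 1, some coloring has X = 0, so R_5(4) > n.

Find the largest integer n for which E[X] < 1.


We need C(n, 4) · 5^{1 − 6} < 1, i.e. C(n, 4) < 5^{6 − 1} = 3125.
Check values of n near the boundary:
  n = 13: C(13, 4) = 715; 715 < 3125? YES
  n = 14: C(14, 4) = 1001; 1001 < 3125? YES
  n = 15: C(15, 4) = 1365; 1365 < 3125? YES
  n = 16: C(16, 4) = 1820; 1820 < 3125? YES
  n = 17: C(17, 4) = 2380; 2380 < 3125? YES
  n = 18: C(18, 4) = 3060; 3060 < 3125? YES
  n = 19: C(19, 4) = 3876; 3876 < 3125? NO
  n = 20: C(20, 4) = 4845; 4845 < 3125? NO
  n = 21: C(21, 4) = 5985; 5985 < 3125? NO
The largest n with C(n, 4) < 3125 is n = 18 (where E[X] = 612/625 ≈ 0.97920). Hence R_5(4) > 18, i.e. R_5(4) ≥ 19.

Largest n = 18; hence R_5(4) > 18.


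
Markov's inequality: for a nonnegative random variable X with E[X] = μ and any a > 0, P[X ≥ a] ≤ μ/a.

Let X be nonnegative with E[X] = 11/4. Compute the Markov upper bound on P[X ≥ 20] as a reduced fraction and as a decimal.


μ = E[X] = 11/4, a = 20.
Markov: P[X ≥ 20] ≤ μ/a = (11/4)/20 = 11/80.
Numerically: ≈ 0.13750.
(Since a = 20 > μ = 2.75000, the bound 11/80 is < 1 and informative.)

P[X ≥ 20] ≤ 11/80 ≈ 0.13750.


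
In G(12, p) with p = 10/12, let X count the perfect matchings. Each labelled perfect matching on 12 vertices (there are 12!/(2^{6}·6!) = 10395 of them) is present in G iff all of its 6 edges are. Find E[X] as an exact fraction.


K_12 has 12!/(2^{6}·6!) = 10395 labelled perfect matchings.
For each such perfect matching H, let X_H = 1 if all 6 edges of H are present in G. Then P[X_H = 1] = p^{6} = (5/6)^{6} = 15625/46656.
By linearity of expectation: E[X] = Σ_H E[X_H] = 10395 · p^{6} = 10395 · 15625/46656 = 6015625/1728.
Numerically: E[X] ≈ 3481.

E[X] = 10395 · (5/6)^{6} = 6015625/1728 ≈ 3481.


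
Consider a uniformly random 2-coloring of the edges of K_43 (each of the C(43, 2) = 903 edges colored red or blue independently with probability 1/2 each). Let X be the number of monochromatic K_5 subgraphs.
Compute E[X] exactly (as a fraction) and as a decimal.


Let X = Σ_S X_S over the C(43, 5) = 962598 subsets S of size 5, where X_S = 1 if the K_5 on S is monochromatic.
For a fixed S, the K_5 on S has C(5, 2) = 10 edges. P[all 10 edges red] = (1/2)^10, and likewise for blue, so P[monochromatic] = 2·(1/2)^10 = 2^{1 − 10} = 1/512.
By linearity: E[X] = C(43, 5) · 2^{1 − 10} = 962598 · 1/512 = 481299/256.
Numerically: E[X] ≈ 1880.0742.

E[X] = C(43,5)·2^(1−C(5,2)) = 481299/256 ≈ 1880.0742.


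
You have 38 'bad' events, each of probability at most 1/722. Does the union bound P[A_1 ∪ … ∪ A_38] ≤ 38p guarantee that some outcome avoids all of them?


Union bound: P[∪_{i=1}^{38} A_i] ≤ Σ_i P[A_i] ≤ 38·p = 38·(1/722) = 1/19.
Numerically: 1/19 ≈ 0.0526316.
Is 1/19 < 1? YES.
Since P[∪ A_i] ≤ 1/19 < 1, the complement has P[∩ A_i^c] ≥ 1 − 1/19 = 18/19 > 0, so some outcome avoids every A_i.

38·p = 1/19 ≈ 0.0526316; existence CERTIFIED by the union bound.
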